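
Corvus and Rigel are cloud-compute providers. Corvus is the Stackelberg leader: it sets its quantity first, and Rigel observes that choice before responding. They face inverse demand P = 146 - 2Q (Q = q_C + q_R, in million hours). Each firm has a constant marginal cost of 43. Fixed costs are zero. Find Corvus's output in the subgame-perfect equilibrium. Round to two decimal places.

25.75

The follower Rigel best-responds to any q_C: π_R = (146 - 2Q)q_R - 43q_R.
Follower FOC: 103 - 2q_C - 4q_R = 0, so q_R(q_C) = (103 - 2q_C)/4.
Corvus substitutes q_R(q_C) into its own profit: π_C = q_C(146 - 2q_C - (103 - 2q_C)/2) - 43q_C = (189/2 - q_C)q_C - 43q_C.
Leader FOC: 103/2 - 2q_C = 0, so q_C = 103/4.
Then q_R = (103 - 2·(103/4))/4 = 103/8.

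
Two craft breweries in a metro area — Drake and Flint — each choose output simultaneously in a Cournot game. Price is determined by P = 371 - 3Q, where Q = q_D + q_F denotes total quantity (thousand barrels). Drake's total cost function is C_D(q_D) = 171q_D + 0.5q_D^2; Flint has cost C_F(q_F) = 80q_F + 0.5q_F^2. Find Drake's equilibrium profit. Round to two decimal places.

Drake's profit: π_D = (371 - 3Q)q_D - (171q_D + (1/2)q_D²). Setting ∂π_D/∂q_D = 0: 200 - 7q_D - 3(q_F) = 0.
Flint's first-order condition: 291 - 7q_F - 3(q_D) = 0.
Best responses: q_D = (200 - 3q_F)/7, q_F = (291 - 3q_D)/7.
Substituting one into the other gives q_D = 527/40 and q_F = 1437/40.
Price P = 371 - 3·(491/10) = 223.7000.
Drake's profit: 223.7000·(527/40) - 171·(527/40) - (1/2)(527/40)² = 607.5322.

607.53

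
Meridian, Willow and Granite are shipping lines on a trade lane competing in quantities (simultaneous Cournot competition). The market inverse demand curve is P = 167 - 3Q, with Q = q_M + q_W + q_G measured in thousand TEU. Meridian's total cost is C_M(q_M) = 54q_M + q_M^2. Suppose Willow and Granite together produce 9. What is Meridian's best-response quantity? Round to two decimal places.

With rivals' combined output fixed at 9, Meridian's profit is π_M = (167 - 3·9 - 3q_M)q_M - (54q_M + q_M²) = (140 - 3q_M)q_M - (54q_M + q_M²).
∂π_M/∂q_M = 86 - 8q_M = 0, so q_M = 43/4.

10.75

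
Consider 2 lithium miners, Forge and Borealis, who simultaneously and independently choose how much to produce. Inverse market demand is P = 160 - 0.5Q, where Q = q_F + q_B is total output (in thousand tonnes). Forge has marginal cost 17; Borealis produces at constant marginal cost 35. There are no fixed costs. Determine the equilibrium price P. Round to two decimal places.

70.67

Forge's profit: π_F = (160 - 0.5Q)q_F - (17q_F). Setting ∂π_F/∂q_F = 0: 143 - q_F - (1/2)(q_B) = 0.
Borealis's profit: π_B = (160 - 0.5Q)q_B - (35q_B). Setting ∂π_B/∂q_B = 0: 125 - q_B - (1/2)(q_F) = 0.
So q_F = (143 - (1/2)q_B) and q_B = (125 - (1/2)q_F).
Solving the pair: q_F = 322/3, q_B = 214/3.
Total output Q = 536/3, so price P = 160 - (1/2)·(536/3) = 212/3.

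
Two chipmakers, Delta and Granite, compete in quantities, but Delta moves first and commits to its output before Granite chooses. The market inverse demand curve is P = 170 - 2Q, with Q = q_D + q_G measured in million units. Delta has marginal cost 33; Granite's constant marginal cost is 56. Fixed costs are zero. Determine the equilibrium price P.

73

Solve by backward induction. Given q_D, the follower Granite maximises π_G = (170 - 2q_D - 2q_G)q_G - 56q_G.
Follower FOC: 114 - 2q_D - 4q_G = 0, so q_G(q_D) = (114 - 2q_D)/4.
The leader anticipates this reaction. Substituting into P = 170 - 2Q gives P = 113 - q_D, so π_D = (113 - q_D)q_D - 33q_D.
Maximising: ∂π_D/∂q_D = 80 - 2q_D = 0, giving q_D = 40.
Then q_G = (114 - 2·40)/4 = 17/2.
Total output Q = 97/2, so price P = 170 - 2·(97/2) = 73.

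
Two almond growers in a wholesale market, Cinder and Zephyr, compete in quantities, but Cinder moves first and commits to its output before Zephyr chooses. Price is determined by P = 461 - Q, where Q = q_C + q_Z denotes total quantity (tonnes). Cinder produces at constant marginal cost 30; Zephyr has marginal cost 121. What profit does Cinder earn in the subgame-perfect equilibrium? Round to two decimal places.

Solve by backward induction. Given q_C, the follower Zephyr maximises π_Z = (461 - q_C - q_Z)q_Z - 121q_Z.
∂π_Z/∂q_Z = 340 - q_C - 2q_Z = 0 gives the reaction function q_Z = (340 - q_C)/2.
Cinder substitutes q_Z(q_C) into its own profit: π_C = q_C(461 - q_C - (340 - q_C)/2) - 30q_C = (291 - (1/2)q_C)q_C - 30q_C.
Maximising: ∂π_C/∂q_C = 261 - q_C = 0, giving q_C = 261.
Then q_Z = (340 - 261)/2 = 79/2.
Price P = 461 - 601/2 = 321/2.
Cinder's profit: (321/2 - 30)·261 = 34060.5000.

34060.50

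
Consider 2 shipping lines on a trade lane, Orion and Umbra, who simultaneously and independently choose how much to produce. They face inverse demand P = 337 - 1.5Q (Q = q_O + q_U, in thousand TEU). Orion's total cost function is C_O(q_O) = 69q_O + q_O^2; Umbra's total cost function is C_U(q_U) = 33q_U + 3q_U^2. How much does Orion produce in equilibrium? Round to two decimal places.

Orion's profit: π_O = (337 - 1.5Q)q_O - (69q_O + q_O²). Setting ∂π_O/∂q_O = 0: 268 - 5q_O - (3/2)(q_U) = 0.
Umbra's profit: π_U = (337 - 1.5Q)q_U - (33q_U + 3q_U²). Setting ∂π_U/∂q_U = 0: 304 - 9q_U - (3/2)(q_O) = 0.
Rearranging gives the reaction functions q_O = (268 - (3/2)q_U)/5 and q_U = (304 - (3/2)q_O)/9.
Solving the pair: q_O = 45.7544, q_U = 26.1520.

45.75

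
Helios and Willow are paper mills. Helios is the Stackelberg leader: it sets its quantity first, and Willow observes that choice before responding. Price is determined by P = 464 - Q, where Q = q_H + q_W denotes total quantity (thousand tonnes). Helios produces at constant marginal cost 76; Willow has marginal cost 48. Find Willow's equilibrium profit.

The follower Willow best-responds to any q_H: π_W = (464 - Q)q_W - 48q_W.
∂π_W/∂q_W = 416 - q_H - 2q_W = 0 gives the reaction function q_W = (416 - q_H)/2.
Helios substitutes q_W(q_H) into its own profit: π_H = q_H(464 - q_H - (416 - q_H)/2) - 76q_H = (256 - (1/2)q_H)q_H - 76q_H.
The leader's first-order condition 180 - q_H = 0 yields q_H = 180.
Then q_W = (416 - 180)/2 = 118.
Price P = 464 - 298 = 166.
Willow's profit: (166 - 48)·118 = 13924.

13924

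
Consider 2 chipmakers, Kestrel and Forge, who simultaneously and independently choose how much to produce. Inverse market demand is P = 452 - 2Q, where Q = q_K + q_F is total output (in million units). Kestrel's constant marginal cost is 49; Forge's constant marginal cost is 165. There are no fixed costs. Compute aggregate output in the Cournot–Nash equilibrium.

Kestrel's profit: π_K = (452 - 2Q)q_K - (49q_K). Setting ∂π_K/∂q_K = 0: 403 - 4q_K - 2(q_F) = 0.
Forge's profit: π_F = (452 - 2Q)q_F - (165q_F). Setting ∂π_F/∂q_F = 0: 287 - 4q_F - 2(q_K) = 0.
Rearranging gives the reaction functions q_K = (403 - 2q_F)/4 and q_F = (287 - 2q_K)/4.
Solving the pair: q_K = 173/2, q_F = 57/2.
Total output Q = 173/2 + 57/2 = 115.

115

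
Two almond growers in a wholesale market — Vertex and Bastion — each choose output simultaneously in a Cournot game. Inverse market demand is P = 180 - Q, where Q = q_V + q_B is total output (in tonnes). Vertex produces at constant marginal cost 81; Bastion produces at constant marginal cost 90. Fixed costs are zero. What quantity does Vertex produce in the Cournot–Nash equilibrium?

36

Vertex's profit: π_V = (180 - Q)q_V - (81q_V). Setting ∂π_V/∂q_V = 0: 99 - 2q_V - (q_B) = 0.
Bastion's profit: π_B = (180 - Q)q_B - (90q_B). Setting ∂π_B/∂q_B = 0: 90 - 2q_B - (q_V) = 0.
Rearranging gives the reaction functions q_V = (99 - q_B)/2 and q_B = (90 - q_V)/2.
Solving the pair: q_V = 36, q_B = 27.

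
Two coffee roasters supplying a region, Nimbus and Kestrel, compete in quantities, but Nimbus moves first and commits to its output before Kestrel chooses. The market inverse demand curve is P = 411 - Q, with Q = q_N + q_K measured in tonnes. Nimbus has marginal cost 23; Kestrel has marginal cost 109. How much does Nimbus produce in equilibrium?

237

Solve by backward induction. Given q_N, the follower Kestrel maximises π_K = (411 - q_N - q_K)q_K - 109q_K.
Setting the follower's marginal profit to zero, 302 - q_N - 2q_K = 0, i.e. q_K = (302 - q_N)/2.
The leader anticipates this reaction. Substituting into P = 411 - Q gives P = 260 - (1/2)q_N, so π_N = (260 - (1/2)q_N)q_N - 23q_N.
Maximising: ∂π_N/∂q_N = 237 - q_N = 0, giving q_N = 237.
Then q_K = (302 - 237)/2 = 65/2.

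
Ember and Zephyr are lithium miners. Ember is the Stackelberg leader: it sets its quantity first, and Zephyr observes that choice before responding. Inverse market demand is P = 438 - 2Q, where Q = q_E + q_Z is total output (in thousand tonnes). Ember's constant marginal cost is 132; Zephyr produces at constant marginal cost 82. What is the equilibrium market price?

196

Solve by backward induction. Given q_E, the follower Zephyr maximises π_Z = (438 - 2q_E - 2q_Z)q_Z - 82q_Z.
∂π_Z/∂q_Z = 356 - 2q_E - 4q_Z = 0 gives the reaction function q_Z = (356 - 2q_E)/4.
Ember substitutes q_Z(q_E) into its own profit: π_E = q_E(438 - 2q_E - (356 - 2q_E)/2) - 132q_E = (260 - q_E)q_E - 132q_E.
Leader FOC: 128 - 2q_E = 0, so q_E = 64.
Then q_Z = (356 - 2·64)/4 = 57.
Total output Q = 121, so price P = 438 - 2·121 = 196.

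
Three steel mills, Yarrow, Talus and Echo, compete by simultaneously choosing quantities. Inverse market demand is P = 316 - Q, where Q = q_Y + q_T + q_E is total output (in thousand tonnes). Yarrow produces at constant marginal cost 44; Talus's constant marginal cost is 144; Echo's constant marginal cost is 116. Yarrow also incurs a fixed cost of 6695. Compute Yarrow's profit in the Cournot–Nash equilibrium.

Yarrow's profit: π_Y = (316 - Q)q_Y - (44q_Y). Setting ∂π_Y/∂q_Y = 0: 272 - 2q_Y - (q_T + q_E) = 0.
Talus's first-order condition: 172 - 2q_T - (q_Y + q_E) = 0.
Echo's profit: π_E = (316 - Q)q_E - (116q_E). Setting ∂π_E/∂q_E = 0: 200 - 2q_E - (q_Y + q_T) = 0.
Summing all 3 equations gives 644 − 4Q = 0, hence Q = 161.
Back-substituting: q_Y = (272 − 161) = 111, q_T = (172 − 161) = 11, q_E = (200 − 161) = 39.
Price P = 316 - 161 = 155.
Yarrow's profit: (155 - 44)·111 - 6695 = 5626.

5626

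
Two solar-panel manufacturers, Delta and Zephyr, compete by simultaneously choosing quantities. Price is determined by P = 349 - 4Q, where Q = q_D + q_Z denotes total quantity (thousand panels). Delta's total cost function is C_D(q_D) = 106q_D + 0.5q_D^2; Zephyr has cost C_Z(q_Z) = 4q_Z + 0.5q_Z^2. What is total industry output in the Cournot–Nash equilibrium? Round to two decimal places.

45.23

Delta's profit: π_D = (349 - 4Q)q_D - (106q_D + (1/2)q_D²). Setting ∂π_D/∂q_D = 0: 243 - 9q_D - 4(q_Z) = 0.
Zephyr's profit: π_Z = (349 - 4Q)q_Z - (4q_Z + (1/2)q_Z²). Setting ∂π_Z/∂q_Z = 0: 345 - 9q_Z - 4(q_D) = 0.
Rearranging gives the reaction functions q_D = (243 - 4q_Z)/9 and q_Z = (345 - 4q_D)/9.
Solving the pair: q_D = 807/65, q_Z = 32.8154.
Total output Q = 807/65 + 32.8154 = 588/13.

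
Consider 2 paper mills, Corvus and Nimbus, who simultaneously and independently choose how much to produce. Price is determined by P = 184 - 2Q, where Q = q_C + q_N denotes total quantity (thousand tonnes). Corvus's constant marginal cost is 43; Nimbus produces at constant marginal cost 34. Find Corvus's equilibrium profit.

Corvus's profit: π_C = (184 - 2Q)q_C - (43q_C). Setting ∂π_C/∂q_C = 0: 141 - 4q_C - 2(q_N) = 0.
Nimbus's first-order condition: 150 - 4q_N - 2(q_C) = 0.
Best responses: q_C = (141 - 2q_N)/4, q_N = (150 - 2q_C)/4.
Solving the pair: q_C = 22, q_N = 53/2.
Price P = 184 - 2·(97/2) = 87.
Corvus's profit: (87 - 43)·22 = 968.

968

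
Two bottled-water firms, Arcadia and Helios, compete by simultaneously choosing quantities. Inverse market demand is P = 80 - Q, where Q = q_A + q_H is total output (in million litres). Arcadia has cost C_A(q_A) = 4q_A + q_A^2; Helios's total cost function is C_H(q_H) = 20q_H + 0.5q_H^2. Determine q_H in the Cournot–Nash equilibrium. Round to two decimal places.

Arcadia's profit: π_A = (80 - Q)q_A - (4q_A + q_A²). Setting ∂π_A/∂q_A = 0: 76 - 4q_A - (q_H) = 0.
Helios's profit: π_H = (80 - Q)q_H - (20q_H + (1/2)q_H²). Setting ∂π_H/∂q_H = 0: 60 - 3q_H - (q_A) = 0.
Rearranging gives the reaction functions q_A = (76 - q_H)/4 and q_H = (60 - q_A)/3.
Solving the pair: q_A = 168/11, q_H = 164/11.

14.91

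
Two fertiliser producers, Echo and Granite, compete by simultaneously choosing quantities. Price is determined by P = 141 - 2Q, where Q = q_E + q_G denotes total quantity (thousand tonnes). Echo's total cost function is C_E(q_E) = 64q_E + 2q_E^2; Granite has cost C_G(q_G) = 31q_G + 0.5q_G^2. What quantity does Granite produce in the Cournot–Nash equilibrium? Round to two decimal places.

20.17

Echo's profit: π_E = (141 - 2Q)q_E - (64q_E + 2q_E²). Setting ∂π_E/∂q_E = 0: 77 - 8q_E - 2(q_G) = 0.
Granite's profit: π_G = (141 - 2Q)q_G - (31q_G + (1/2)q_G²). Setting ∂π_G/∂q_G = 0: 110 - 5q_G - 2(q_E) = 0.
Rearranging gives the reaction functions q_E = (77 - 2q_G)/8 and q_G = (110 - 2q_E)/5.
Solving the pair: q_E = 55/12, q_G = 121/6.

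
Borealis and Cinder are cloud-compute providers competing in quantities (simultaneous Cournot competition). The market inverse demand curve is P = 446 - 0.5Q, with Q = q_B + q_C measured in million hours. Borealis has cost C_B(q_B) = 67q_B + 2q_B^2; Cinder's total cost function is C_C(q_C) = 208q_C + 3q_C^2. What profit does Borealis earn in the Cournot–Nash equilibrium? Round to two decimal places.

13293.63

Borealis's profit: π_B = (446 - 0.5Q)q_B - (67q_B + 2q_B²). Setting ∂π_B/∂q_B = 0: 379 - 5q_B - (1/2)(q_C) = 0.
Cinder's first-order condition: 238 - 7q_C - (1/2)(q_B) = 0.
So q_B = (379 - (1/2)q_C)/5 and q_C = (238 - (1/2)q_B)/7.
Solving the pair: q_B = 72.9209, q_C = 28.7914.
Price P = 446 - (1/2)·101.7122 = 395.1439.
Borealis's profit: 395.1439·72.9209 - 67·72.9209 - 2·72.9209² = 13293.6308.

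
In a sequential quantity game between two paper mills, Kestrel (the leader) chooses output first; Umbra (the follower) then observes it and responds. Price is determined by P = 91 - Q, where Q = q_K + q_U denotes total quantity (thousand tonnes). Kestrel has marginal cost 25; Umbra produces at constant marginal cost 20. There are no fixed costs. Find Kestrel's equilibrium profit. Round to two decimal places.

Solve by backward induction. Given q_K, the follower Umbra maximises π_U = (91 - q_K - q_U)q_U - 20q_U.
Follower FOC: 71 - q_K - 2q_U = 0, so q_U(q_K) = (71 - q_K)/2.
The leader anticipates this reaction. Substituting into P = 91 - Q gives P = 111/2 - (1/2)q_K, so π_K = (111/2 - (1/2)q_K)q_K - 25q_K.
The leader's first-order condition 61/2 - q_K = 0 yields q_K = 61/2.
Then q_U = (71 - 61/2)/2 = 81/4.
Price P = 91 - 203/4 = 161/4.
Kestrel's profit: (161/4 - 25)·(61/2) = 465.1250.

465.13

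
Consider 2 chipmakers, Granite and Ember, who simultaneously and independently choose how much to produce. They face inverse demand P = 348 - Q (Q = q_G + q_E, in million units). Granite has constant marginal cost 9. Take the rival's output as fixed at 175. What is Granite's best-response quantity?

With the rival's output fixed at 175, Granite's profit is π_G = (348 - 175 - q_G)q_G - (9q_G) = (173 - q_G)q_G - (9q_G).
∂π_G/∂q_G = 164 - 2q_G = 0, so q_G = 82.

82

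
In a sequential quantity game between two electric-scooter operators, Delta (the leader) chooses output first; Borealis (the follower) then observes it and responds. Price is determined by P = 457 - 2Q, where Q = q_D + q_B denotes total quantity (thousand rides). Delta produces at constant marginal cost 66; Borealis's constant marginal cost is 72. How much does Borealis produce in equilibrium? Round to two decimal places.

46.63

Solve by backward induction. Given q_D, the follower Borealis maximises π_B = (457 - 2q_D - 2q_B)q_B - 72q_B.
∂π_B/∂q_B = 385 - 2q_D - 4q_B = 0 gives the reaction function q_B = (385 - 2q_D)/4.
The leader anticipates this reaction. Substituting into P = 457 - 2Q gives P = 529/2 - q_D, so π_D = (529/2 - q_D)q_D - 66q_D.
Maximising: ∂π_D/∂q_D = 397/2 - 2q_D = 0, giving q_D = 397/4.
Then q_B = (385 - 2·(397/4))/4 = 373/8.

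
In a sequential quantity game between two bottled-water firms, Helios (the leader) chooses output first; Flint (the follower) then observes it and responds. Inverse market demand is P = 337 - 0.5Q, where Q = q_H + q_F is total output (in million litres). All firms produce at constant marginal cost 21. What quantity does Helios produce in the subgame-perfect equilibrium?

Solve by backward induction. Given q_H, the follower Flint maximises π_F = (337 - (1/2)q_H - (1/2)q_F)q_F - 21q_F.
Follower FOC: 316 - (1/2)q_H - q_F = 0, so q_F(q_H) = (316 - (1/2)q_H).
Helios substitutes q_F(q_H) into its own profit: π_H = q_H(337 - (1/2)q_H - (316 - (1/2)q_H)/2) - 21q_H = (179 - (1/4)q_H)q_H - 21q_H.
Maximising: ∂π_H/∂q_H = 158 - (1/2)q_H = 0, giving q_H = 316.
Then q_F = (316 - (1/2)·316) = 158.

316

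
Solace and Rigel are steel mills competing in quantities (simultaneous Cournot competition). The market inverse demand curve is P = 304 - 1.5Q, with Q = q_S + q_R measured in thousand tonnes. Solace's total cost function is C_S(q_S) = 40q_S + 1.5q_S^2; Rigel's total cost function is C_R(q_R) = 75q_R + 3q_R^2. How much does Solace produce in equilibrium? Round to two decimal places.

Solace's profit: π_S = (304 - 1.5Q)q_S - (40q_S + (3/2)q_S²). Setting ∂π_S/∂q_S = 0: 264 - 6q_S - (3/2)(q_R) = 0.
Rigel's first-order condition: 229 - 9q_R - (3/2)(q_S) = 0.
Best responses: q_S = (264 - (3/2)q_R)/6, q_R = (229 - (3/2)q_S)/9.
Solving the pair: q_S = 39.2754, q_R = 1304/69.

39.28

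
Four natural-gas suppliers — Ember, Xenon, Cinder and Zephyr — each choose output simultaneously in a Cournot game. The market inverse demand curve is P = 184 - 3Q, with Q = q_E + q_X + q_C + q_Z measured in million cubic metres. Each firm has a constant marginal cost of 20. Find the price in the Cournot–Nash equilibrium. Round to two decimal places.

52.80

Each firm earns π_i = (184 - 3Q)q_i - 20q_i.
First-order condition (treating rivals' output as given): 164 - 6q_i - 3·Σ_{j≠i} q_j = 0.
With identical firms every q_j equals q_i, so Σ_{j≠i} q_j = 3q_i and 164 = 15q_i, giving q_i = 164/15.
Total output Q = 656/15, so price P = 184 - 3·(656/15) = 264/5.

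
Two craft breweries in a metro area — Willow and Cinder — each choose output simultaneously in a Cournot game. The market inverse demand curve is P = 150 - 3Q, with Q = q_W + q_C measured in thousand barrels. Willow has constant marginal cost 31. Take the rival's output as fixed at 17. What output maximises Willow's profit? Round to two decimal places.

With the rival's output fixed at 17, Willow's profit is π_W = (150 - 3·17 - 3q_W)q_W - (31q_W) = (99 - 3q_W)q_W - (31q_W).
∂π_W/∂q_W = 68 - 6q_W = 0, so q_W = 34/3.

11.33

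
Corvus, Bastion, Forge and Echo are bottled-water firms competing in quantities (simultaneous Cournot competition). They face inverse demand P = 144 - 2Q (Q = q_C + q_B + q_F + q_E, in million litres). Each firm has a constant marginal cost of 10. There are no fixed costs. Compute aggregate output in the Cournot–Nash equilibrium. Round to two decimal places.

53.60

A representative firm's profit is π_i = q_i(144 - 2Q) - 10q_i.
First-order condition (treating rivals' output as given): 134 - 4q_i - 2·Σ_{j≠i} q_j = 0.
By symmetry each firm produces the same amount; substituting Σ_{j≠i} q_j = 3q_i yields q_i = 134/10 = 67/5.
Total output Q = 67/5 + 67/5 + 67/5 + 67/5 = 268/5.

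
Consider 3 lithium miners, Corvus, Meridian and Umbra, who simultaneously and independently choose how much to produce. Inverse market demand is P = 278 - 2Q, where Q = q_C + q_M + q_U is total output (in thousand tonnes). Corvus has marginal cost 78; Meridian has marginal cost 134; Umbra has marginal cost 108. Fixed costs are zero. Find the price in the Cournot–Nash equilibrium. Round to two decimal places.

Corvus's profit: π_C = (278 - 2Q)q_C - (78q_C). Setting ∂π_C/∂q_C = 0: 200 - 4q_C - 2(q_M + q_U) = 0.
Meridian's profit: π_M = (278 - 2Q)q_M - (134q_M). Setting ∂π_M/∂q_M = 0: 144 - 4q_M - 2(q_C + q_U) = 0.
Umbra's first-order condition: 170 - 4q_U - 2(q_C + q_M) = 0.
Adding the 3 conditions: 514 − 4Q − 4Q = 0, i.e. Q = 257/4.
Back-substituting: q_C = (200 − 257/2)/2 = 143/4, q_M = (144 − 257/2)/2 = 31/4, q_U = (170 − 257/2)/2 = 83/4.
Total output Q = 257/4, so price P = 278 - 2·(257/4) = 299/2.

149.50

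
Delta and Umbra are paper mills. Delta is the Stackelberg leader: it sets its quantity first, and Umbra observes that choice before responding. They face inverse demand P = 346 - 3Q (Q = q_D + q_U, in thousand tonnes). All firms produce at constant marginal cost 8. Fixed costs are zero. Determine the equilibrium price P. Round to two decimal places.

92.50

The follower Umbra best-responds to any q_D: π_U = (346 - 3Q)q_U - 8q_U.
Follower FOC: 338 - 3q_D - 6q_U = 0, so q_U(q_D) = (338 - 3q_D)/6.
The leader anticipates this reaction. Substituting into P = 346 - 3Q gives P = 177 - (3/2)q_D, so π_D = (177 - (3/2)q_D)q_D - 8q_D.
Maximising: ∂π_D/∂q_D = 169 - 3q_D = 0, giving q_D = 169/3.
Then q_U = (338 - 3·(169/3))/6 = 169/6.
Total output Q = 169/2, so price P = 346 - 3·(169/2) = 185/2.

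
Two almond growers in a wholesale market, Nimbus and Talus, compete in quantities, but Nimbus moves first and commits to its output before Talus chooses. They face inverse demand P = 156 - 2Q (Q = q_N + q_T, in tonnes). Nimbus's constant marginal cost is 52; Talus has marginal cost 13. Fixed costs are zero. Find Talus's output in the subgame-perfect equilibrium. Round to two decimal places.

27.63

Solve by backward induction. Given q_N, the follower Talus maximises π_T = (156 - 2q_N - 2q_T)q_T - 13q_T.
Follower FOC: 143 - 2q_N - 4q_T = 0, so q_T(q_N) = (143 - 2q_N)/4.
Nimbus substitutes q_T(q_N) into its own profit: π_N = q_N(156 - 2q_N - (143 - 2q_N)/2) - 52q_N = (169/2 - q_N)q_N - 52q_N.
Leader FOC: 65/2 - 2q_N = 0, so q_N = 65/4.
Then q_T = (143 - 2·(65/4))/4 = 221/8.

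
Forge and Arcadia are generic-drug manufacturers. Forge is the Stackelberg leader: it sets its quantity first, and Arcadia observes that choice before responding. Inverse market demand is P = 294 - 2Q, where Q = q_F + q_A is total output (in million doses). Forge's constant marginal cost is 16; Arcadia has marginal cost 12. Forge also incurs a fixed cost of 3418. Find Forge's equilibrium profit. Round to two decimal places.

Solve by backward induction. Given q_F, the follower Arcadia maximises π_A = (294 - 2q_F - 2q_A)q_A - 12q_A.
Follower FOC: 282 - 2q_F - 4q_A = 0, so q_A(q_F) = (282 - 2q_F)/4.
Forge substitutes q_A(q_F) into its own profit: π_F = q_F(294 - 2q_F - (282 - 2q_F)/2) - 16q_F = (153 - q_F)q_F - 16q_F.
The leader's first-order condition 137 - 2q_F = 0 yields q_F = 137/2.
Then q_A = (282 - 2·(137/2))/4 = 145/4.
Price P = 294 - 2·(419/4) = 169/2.
Forge's profit: (169/2 - 16)·(137/2) - 3418 = 1274.2500.

1274.25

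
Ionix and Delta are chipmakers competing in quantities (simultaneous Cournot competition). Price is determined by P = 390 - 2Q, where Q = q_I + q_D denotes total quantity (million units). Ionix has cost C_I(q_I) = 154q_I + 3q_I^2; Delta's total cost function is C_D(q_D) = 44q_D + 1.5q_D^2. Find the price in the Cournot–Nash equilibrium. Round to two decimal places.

Ionix's profit: π_I = (390 - 2Q)q_I - (154q_I + 3q_I²). Setting ∂π_I/∂q_I = 0: 236 - 10q_I - 2(q_D) = 0.
Delta's profit: π_D = (390 - 2Q)q_D - (44q_D + (3/2)q_D²). Setting ∂π_D/∂q_D = 0: 346 - 7q_D - 2(q_I) = 0.
Rearranging gives the reaction functions q_I = (236 - 2q_D)/10 and q_D = (346 - 2q_I)/7.
Substituting one into the other gives q_I = 160/11 and q_D = 498/11.
Total output Q = 658/11, so price P = 390 - 2·(658/11) = 270.3636.

270.36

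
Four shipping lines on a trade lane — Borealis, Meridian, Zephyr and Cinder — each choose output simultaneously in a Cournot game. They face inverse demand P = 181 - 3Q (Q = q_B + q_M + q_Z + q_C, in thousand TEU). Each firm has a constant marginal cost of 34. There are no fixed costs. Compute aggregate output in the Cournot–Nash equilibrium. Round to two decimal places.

A representative firm's profit is π_i = q_i(181 - 3Q) - 34q_i.
Setting ∂π_i/∂q_i = 0 with rivals' quantities fixed: 147 - 6q_i - 3·Σ_{j≠i} q_j = 0.
By symmetry each firm produces the same amount; substituting Σ_{j≠i} q_j = 3q_i yields q_i = 147/15 = 49/5.
Total output Q = 49/5 + 49/5 + 49/5 + 49/5 = 196/5.

39.20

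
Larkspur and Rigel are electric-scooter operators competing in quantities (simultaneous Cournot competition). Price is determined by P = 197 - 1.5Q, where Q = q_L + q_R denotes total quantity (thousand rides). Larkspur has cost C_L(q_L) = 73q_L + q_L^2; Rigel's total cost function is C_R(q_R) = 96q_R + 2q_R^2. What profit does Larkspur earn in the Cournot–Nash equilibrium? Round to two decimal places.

1196.60

Larkspur's profit: π_L = (197 - 1.5Q)q_L - (73q_L + q_L²). Setting ∂π_L/∂q_L = 0: 124 - 5q_L - (3/2)(q_R) = 0.
Rigel's profit: π_R = (197 - 1.5Q)q_R - (96q_R + 2q_R²). Setting ∂π_R/∂q_R = 0: 101 - 7q_R - (3/2)(q_L) = 0.
Best responses: q_L = (124 - (3/2)q_R)/5, q_R = (101 - (3/2)q_L)/7.
Substituting one into the other gives q_L = 21.8779 and q_R = 1276/131.
Price P = 197 - (3/2)·31.6183 = 149.5725.
Larkspur's profit: 149.5725·21.8779 - 73·21.8779 - 21.8779² = 1196.6022.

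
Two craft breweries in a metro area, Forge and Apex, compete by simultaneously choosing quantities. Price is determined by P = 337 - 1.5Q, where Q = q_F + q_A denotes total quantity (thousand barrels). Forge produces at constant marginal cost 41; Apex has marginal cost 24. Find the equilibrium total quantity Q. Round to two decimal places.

Forge's profit: π_F = (337 - 1.5Q)q_F - (41q_F). Setting ∂π_F/∂q_F = 0: 296 - 3q_F - (3/2)(q_A) = 0.
Apex's profit: π_A = (337 - 1.5Q)q_A - (24q_A). Setting ∂π_A/∂q_A = 0: 313 - 3q_A - (3/2)(q_F) = 0.
Rearranging gives the reaction functions q_F = (296 - (3/2)q_A)/3 and q_A = (313 - (3/2)q_F)/3.
Substituting one into the other gives q_F = 62 and q_A = 220/3.
Total output Q = 62 + 220/3 = 406/3.

135.33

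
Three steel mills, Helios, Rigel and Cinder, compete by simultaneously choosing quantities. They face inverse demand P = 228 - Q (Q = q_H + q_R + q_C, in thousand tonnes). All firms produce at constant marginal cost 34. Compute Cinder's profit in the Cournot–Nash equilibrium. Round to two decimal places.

A representative firm's profit is π_i = q_i(228 - Q) - 34q_i.
First-order condition (treating rivals' output as given): 194 - 2q_i - Σ_{j≠i} q_j = 0.
By symmetry each firm produces the same amount; substituting Σ_{j≠i} q_j = 2q_i yields q_i = 194/4 = 97/2.
Price P = 228 - 291/2 = 165/2.
Cinder's profit: (165/2 - 34)·(97/2) = 2352.2500.

2352.25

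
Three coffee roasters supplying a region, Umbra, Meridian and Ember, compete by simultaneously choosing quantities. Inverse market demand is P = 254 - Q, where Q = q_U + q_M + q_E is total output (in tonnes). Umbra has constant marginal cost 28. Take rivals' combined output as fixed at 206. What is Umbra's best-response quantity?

With rivals' combined output fixed at 206, Umbra's profit is π_U = (254 - 206 - q_U)q_U - (28q_U) = (48 - q_U)q_U - (28q_U).
∂π_U/∂q_U = 20 - 2q_U = 0, so q_U = 10.

10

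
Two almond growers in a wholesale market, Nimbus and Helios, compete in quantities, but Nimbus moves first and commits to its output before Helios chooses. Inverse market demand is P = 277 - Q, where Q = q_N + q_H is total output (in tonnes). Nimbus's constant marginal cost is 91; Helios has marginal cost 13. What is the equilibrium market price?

Solve by backward induction. Given q_N, the follower Helios maximises π_H = (277 - q_N - q_H)q_H - 13q_H.
Setting the follower's marginal profit to zero, 264 - q_N - 2q_H = 0, i.e. q_H = (264 - q_N)/2.
Nimbus substitutes q_H(q_N) into its own profit: π_N = q_N(277 - q_N - (264 - q_N)/2) - 91q_N = (145 - (1/2)q_N)q_N - 91q_N.
Leader FOC: 54 - q_N = 0, so q_N = 54.
Then q_H = (264 - 54)/2 = 105.
Total output Q = 159, so price P = 277 - 159 = 118.

118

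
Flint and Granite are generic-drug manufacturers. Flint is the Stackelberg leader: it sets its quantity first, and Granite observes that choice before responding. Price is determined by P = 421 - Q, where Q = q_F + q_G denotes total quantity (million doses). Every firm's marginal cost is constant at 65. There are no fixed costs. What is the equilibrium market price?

154

Solve by backward induction. Given q_F, the follower Granite maximises π_G = (421 - q_F - q_G)q_G - 65q_G.
Setting the follower's marginal profit to zero, 356 - q_F - 2q_G = 0, i.e. q_G = (356 - q_F)/2.
Flint substitutes q_G(q_F) into its own profit: π_F = q_F(421 - q_F - (356 - q_F)/2) - 65q_F = (243 - (1/2)q_F)q_F - 65q_F.
The leader's first-order condition 178 - q_F = 0 yields q_F = 178.
Then q_G = (356 - 178)/2 = 89.
Total output Q = 267, so price P = 421 - 267 = 154.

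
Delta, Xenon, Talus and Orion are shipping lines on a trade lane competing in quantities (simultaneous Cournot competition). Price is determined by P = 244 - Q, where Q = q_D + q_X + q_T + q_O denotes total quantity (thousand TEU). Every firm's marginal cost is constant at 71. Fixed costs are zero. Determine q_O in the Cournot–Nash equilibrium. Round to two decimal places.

34.60

Each firm earns π_i = (244 - Q)q_i - 71q_i.
Setting ∂π_i/∂q_i = 0 with rivals' quantities fixed: 173 - 2q_i - Σ_{j≠i} q_j = 0.
By symmetry each firm produces the same amount; substituting Σ_{j≠i} q_j = 3q_i yields q_i = 173/5.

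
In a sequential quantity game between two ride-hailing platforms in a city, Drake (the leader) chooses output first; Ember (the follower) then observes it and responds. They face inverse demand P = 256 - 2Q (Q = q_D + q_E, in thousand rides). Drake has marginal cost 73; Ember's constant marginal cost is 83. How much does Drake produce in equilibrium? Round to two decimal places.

48.25

Solve by backward induction. Given q_D, the follower Ember maximises π_E = (256 - 2q_D - 2q_E)q_E - 83q_E.
∂π_E/∂q_E = 173 - 2q_D - 4q_E = 0 gives the reaction function q_E = (173 - 2q_D)/4.
Drake substitutes q_E(q_D) into its own profit: π_D = q_D(256 - 2q_D - (173 - 2q_D)/2) - 73q_D = (339/2 - q_D)q_D - 73q_D.
Maximising: ∂π_D/∂q_D = 193/2 - 2q_D = 0, giving q_D = 193/4.
Then q_E = (173 - 2·(193/4))/4 = 153/8.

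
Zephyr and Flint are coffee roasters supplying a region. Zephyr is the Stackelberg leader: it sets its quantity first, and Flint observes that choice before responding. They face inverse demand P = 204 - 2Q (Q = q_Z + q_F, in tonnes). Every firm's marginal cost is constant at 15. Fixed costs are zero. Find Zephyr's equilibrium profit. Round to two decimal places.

The follower Flint best-responds to any q_Z: π_F = (204 - 2Q)q_F - 15q_F.
Setting the follower's marginal profit to zero, 189 - 2q_Z - 4q_F = 0, i.e. q_F = (189 - 2q_Z)/4.
The leader anticipates this reaction. Substituting into P = 204 - 2Q gives P = 219/2 - q_Z, so π_Z = (219/2 - q_Z)q_Z - 15q_Z.
The leader's first-order condition 189/2 - 2q_Z = 0 yields q_Z = 189/4.
Then q_F = (189 - 2·(189/4))/4 = 189/8.
Price P = 204 - 2·(567/8) = 249/4.
Zephyr's profit: (249/4 - 15)·(189/4) = 2232.5625.

2232.56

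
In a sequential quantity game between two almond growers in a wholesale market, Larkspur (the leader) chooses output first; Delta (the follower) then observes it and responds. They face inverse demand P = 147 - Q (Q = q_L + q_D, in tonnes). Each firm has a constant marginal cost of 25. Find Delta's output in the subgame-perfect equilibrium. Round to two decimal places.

The follower Delta best-responds to any q_L: π_D = (147 - Q)q_D - 25q_D.
Setting the follower's marginal profit to zero, 122 - q_L - 2q_D = 0, i.e. q_D = (122 - q_L)/2.
The leader anticipates this reaction. Substituting into P = 147 - Q gives P = 86 - (1/2)q_L, so π_L = (86 - (1/2)q_L)q_L - 25q_L.
The leader's first-order condition 61 - q_L = 0 yields q_L = 61.
Then q_D = (122 - 61)/2 = 61/2.

30.50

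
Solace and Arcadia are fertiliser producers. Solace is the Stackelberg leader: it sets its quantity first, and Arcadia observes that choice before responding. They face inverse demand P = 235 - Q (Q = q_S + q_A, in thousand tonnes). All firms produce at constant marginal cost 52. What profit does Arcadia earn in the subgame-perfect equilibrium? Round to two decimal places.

Solve by backward induction. Given q_S, the follower Arcadia maximises π_A = (235 - q_S - q_A)q_A - 52q_A.
Follower FOC: 183 - q_S - 2q_A = 0, so q_A(q_S) = (183 - q_S)/2.
The leader anticipates this reaction. Substituting into P = 235 - Q gives P = 287/2 - (1/2)q_S, so π_S = (287/2 - (1/2)q_S)q_S - 52q_S.
The leader's first-order condition 183/2 - q_S = 0 yields q_S = 183/2.
Then q_A = (183 - 183/2)/2 = 183/4.
Price P = 235 - 549/4 = 391/4.
Arcadia's profit: (391/4 - 52)·(183/4) = 2093.0625.

2093.06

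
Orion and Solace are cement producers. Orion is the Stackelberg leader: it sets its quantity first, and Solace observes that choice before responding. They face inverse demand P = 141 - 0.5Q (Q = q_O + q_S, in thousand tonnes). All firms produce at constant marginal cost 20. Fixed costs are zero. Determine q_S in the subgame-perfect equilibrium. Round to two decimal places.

The follower Solace best-responds to any q_O: π_S = (141 - 0.5Q)q_S - 20q_S.
Setting the follower's marginal profit to zero, 121 - (1/2)q_O - q_S = 0, i.e. q_S = (121 - (1/2)q_O).
Orion substitutes q_S(q_O) into its own profit: π_O = q_O(141 - (1/2)q_O - (121 - (1/2)q_O)/2) - 20q_O = (161/2 - (1/4)q_O)q_O - 20q_O.
The leader's first-order condition 121/2 - (1/2)q_O = 0 yields q_O = 121.
Then q_S = (121 - (1/2)·121) = 121/2.

60.50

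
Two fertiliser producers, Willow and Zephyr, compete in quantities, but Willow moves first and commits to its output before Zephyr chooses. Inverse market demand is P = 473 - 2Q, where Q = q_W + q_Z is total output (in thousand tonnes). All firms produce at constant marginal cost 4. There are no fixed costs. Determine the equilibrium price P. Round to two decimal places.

121.25

Solve by backward induction. Given q_W, the follower Zephyr maximises π_Z = (473 - 2q_W - 2q_Z)q_Z - 4q_Z.
Follower FOC: 469 - 2q_W - 4q_Z = 0, so q_Z(q_W) = (469 - 2q_W)/4.
The leader anticipates this reaction. Substituting into P = 473 - 2Q gives P = 477/2 - q_W, so π_W = (477/2 - q_W)q_W - 4q_W.
The leader's first-order condition 469/2 - 2q_W = 0 yields q_W = 469/4.
Then q_Z = (469 - 2·(469/4))/4 = 469/8.
Total output Q = 1407/8, so price P = 473 - 2·(1407/8) = 485/4.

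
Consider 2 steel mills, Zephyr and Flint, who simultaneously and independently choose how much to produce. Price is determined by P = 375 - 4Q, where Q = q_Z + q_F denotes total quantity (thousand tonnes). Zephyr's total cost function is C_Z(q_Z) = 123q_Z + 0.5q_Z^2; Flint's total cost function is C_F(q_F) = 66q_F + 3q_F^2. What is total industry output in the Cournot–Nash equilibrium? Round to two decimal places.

36.95

Zephyr's profit: π_Z = (375 - 4Q)q_Z - (123q_Z + (1/2)q_Z²). Setting ∂π_Z/∂q_Z = 0: 252 - 9q_Z - 4(q_F) = 0.
Flint's profit: π_F = (375 - 4Q)q_F - (66q_F + 3q_F²). Setting ∂π_F/∂q_F = 0: 309 - 14q_F - 4(q_Z) = 0.
Best responses: q_Z = (252 - 4q_F)/9, q_F = (309 - 4q_Z)/14.
Solving the pair: q_Z = 1146/55, q_F = 1773/110.
Total output Q = 1146/55 + 1773/110 = 813/22.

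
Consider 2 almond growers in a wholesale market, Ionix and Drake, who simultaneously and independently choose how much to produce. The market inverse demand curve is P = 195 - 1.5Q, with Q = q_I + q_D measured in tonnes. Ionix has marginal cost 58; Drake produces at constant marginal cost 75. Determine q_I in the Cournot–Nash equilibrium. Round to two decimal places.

Ionix's profit: π_I = (195 - 1.5Q)q_I - (58q_I). Setting ∂π_I/∂q_I = 0: 137 - 3q_I - (3/2)(q_D) = 0.
Drake's profit: π_D = (195 - 1.5Q)q_D - (75q_D). Setting ∂π_D/∂q_D = 0: 120 - 3q_D - (3/2)(q_I) = 0.
So q_I = (137 - (3/2)q_D)/3 and q_D = (120 - (3/2)q_I)/3.
Substituting one into the other gives q_I = 308/9 and q_D = 206/9.

34.22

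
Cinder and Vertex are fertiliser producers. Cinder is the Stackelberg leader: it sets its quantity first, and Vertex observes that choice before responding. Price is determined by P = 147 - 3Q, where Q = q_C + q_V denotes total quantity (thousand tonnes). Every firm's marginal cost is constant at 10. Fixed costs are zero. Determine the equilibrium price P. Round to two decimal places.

The follower Vertex best-responds to any q_C: π_V = (147 - 3Q)q_V - 10q_V.
Follower FOC: 137 - 3q_C - 6q_V = 0, so q_V(q_C) = (137 - 3q_C)/6.
Cinder substitutes q_V(q_C) into its own profit: π_C = q_C(147 - 3q_C - (137 - 3q_C)/2) - 10q_C = (157/2 - (3/2)q_C)q_C - 10q_C.
Maximising: ∂π_C/∂q_C = 137/2 - 3q_C = 0, giving q_C = 137/6.
Then q_V = (137 - 3·(137/6))/6 = 137/12.
Total output Q = 137/4, so price P = 147 - 3·(137/4) = 177/4.

44.25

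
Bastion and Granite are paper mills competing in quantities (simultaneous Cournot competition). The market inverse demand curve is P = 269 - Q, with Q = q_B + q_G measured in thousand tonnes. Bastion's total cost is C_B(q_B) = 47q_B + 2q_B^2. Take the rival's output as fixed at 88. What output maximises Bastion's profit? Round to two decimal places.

22.33

With the rival's output fixed at 88, Bastion's profit is π_B = (269 - 88 - q_B)q_B - (47q_B + 2q_B²) = (181 - q_B)q_B - (47q_B + 2q_B²).
∂π_B/∂q_B = 134 - 6q_B = 0, so q_B = 67/3.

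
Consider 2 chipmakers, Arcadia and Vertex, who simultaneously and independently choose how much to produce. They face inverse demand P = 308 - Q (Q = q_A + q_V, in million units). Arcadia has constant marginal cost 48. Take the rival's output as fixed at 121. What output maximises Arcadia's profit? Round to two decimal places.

69.50

With the rival's output fixed at 121, Arcadia's profit is π_A = (308 - 121 - q_A)q_A - (48q_A) = (187 - q_A)q_A - (48q_A).
∂π_A/∂q_A = 139 - 2q_A = 0, so q_A = 139/2.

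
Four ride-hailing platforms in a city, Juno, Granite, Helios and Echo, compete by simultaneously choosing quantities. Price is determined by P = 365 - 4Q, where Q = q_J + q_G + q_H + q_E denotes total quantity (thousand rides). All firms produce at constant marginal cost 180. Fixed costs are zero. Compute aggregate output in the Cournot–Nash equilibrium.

37

Each firm earns π_i = (365 - 4Q)q_i - 180q_i.
Setting ∂π_i/∂q_i = 0 with rivals' quantities fixed: 185 - 8q_i - 4·Σ_{j≠i} q_j = 0.
By symmetry each firm produces the same amount; substituting Σ_{j≠i} q_j = 3q_i yields q_i = 185/20 = 37/4.
Total output Q = 37/4 + 37/4 + 37/4 + 37/4 = 37.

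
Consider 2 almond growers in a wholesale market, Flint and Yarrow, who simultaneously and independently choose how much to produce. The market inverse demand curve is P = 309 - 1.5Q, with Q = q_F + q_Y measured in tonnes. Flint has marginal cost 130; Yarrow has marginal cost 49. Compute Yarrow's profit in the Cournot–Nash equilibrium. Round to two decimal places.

8613.41

Flint's profit: π_F = (309 - 1.5Q)q_F - (130q_F). Setting ∂π_F/∂q_F = 0: 179 - 3q_F - (3/2)(q_Y) = 0.
Yarrow's profit: π_Y = (309 - 1.5Q)q_Y - (49q_Y). Setting ∂π_Y/∂q_Y = 0: 260 - 3q_Y - (3/2)(q_F) = 0.
Best responses: q_F = (179 - (3/2)q_Y)/3, q_Y = (260 - (3/2)q_F)/3.
Substituting one into the other gives q_F = 196/9 and q_Y = 682/9.
Price P = 309 - (3/2)·(878/9) = 488/3.
Yarrow's profit: (488/3 - 49)·(682/9) = 8613.4074.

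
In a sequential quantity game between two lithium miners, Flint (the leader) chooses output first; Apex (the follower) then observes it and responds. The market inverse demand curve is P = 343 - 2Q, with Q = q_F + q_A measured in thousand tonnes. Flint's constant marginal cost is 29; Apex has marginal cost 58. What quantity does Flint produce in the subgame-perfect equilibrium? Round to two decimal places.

Solve by backward induction. Given q_F, the follower Apex maximises π_A = (343 - 2q_F - 2q_A)q_A - 58q_A.
Follower FOC: 285 - 2q_F - 4q_A = 0, so q_A(q_F) = (285 - 2q_F)/4.
Flint substitutes q_A(q_F) into its own profit: π_F = q_F(343 - 2q_F - (285 - 2q_F)/2) - 29q_F = (401/2 - q_F)q_F - 29q_F.
Maximising: ∂π_F/∂q_F = 343/2 - 2q_F = 0, giving q_F = 343/4.
Then q_A = (285 - 2·(343/4))/4 = 227/8.

85.75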